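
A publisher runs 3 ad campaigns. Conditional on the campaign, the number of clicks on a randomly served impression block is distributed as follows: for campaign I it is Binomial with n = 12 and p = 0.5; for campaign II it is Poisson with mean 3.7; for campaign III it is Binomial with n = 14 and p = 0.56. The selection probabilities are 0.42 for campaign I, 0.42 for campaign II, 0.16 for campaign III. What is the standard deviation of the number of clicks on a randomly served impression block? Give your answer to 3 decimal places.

Per component, I: μ=6, E[X²]=39; II: μ=3.7, E[X²]=17.39; III: μ=7.84, E[X²]=64.9152.
E[X] = 0.42·6 + 0.42·3.7 + 0.16·7.84 = 5.3284.
E[X²] = 0.42·39 + 0.42·17.39 + 0.16·64.9152 = 34.0702.
Var(X) = E[X²] − (E[X])² = 34.0702 − 28.3918 = 5.67839.
SD(X) = √5.67839 = 2.38294.

2.383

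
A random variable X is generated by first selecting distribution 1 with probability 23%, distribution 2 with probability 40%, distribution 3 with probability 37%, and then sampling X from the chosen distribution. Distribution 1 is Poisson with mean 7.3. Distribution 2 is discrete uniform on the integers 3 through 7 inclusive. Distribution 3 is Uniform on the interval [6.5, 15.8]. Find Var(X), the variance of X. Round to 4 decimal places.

12.4916

Per component, 1: μ=7.3, E[X²]=60.59; 2: μ=5, E[X²]=27; 3: μ=11.15, E[X²]=131.53.
E[X] = 0.23·7.3 + 0.4·5 + 0.37·11.15 = 7.8045.
E[X²] = 0.23·60.59 + 0.4·27 + 0.37·131.53 = 73.4018.
Var(X) = E[X²] − (E[X])² = 73.4018 − 60.9102 = 12.4916.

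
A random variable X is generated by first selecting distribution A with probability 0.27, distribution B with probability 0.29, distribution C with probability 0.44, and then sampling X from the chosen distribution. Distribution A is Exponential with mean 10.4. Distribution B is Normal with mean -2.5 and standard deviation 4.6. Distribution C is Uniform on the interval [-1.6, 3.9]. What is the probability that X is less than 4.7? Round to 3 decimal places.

Conditional on each component, P(X < 4.7): A: 0.363597; B: 0.941234; C: 1.
By total probability, P(X < 4.7) = 0.27·0.363597 + 0.29·0.941234 + 0.44·1 = 0.811129.

0.811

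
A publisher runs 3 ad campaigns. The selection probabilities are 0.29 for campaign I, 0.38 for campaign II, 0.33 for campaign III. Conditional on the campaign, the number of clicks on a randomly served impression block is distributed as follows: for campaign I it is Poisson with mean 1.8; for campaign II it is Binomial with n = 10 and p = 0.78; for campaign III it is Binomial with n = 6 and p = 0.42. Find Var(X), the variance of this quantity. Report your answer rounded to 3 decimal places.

Per component, I: μ=1.8, E[X²]=5.04; II: μ=7.8, E[X²]=62.556; III: μ=2.52, E[X²]=7.812.
E[X] = 0.29·1.8 + 0.38·7.8 + 0.33·2.52 = 4.3176.
E[X²] = 0.29·5.04 + 0.38·62.556 + 0.33·7.812 = 27.8108.
Var(X) = E[X²] − (E[X])² = 27.8108 − 18.6417 = 9.16917.

9.169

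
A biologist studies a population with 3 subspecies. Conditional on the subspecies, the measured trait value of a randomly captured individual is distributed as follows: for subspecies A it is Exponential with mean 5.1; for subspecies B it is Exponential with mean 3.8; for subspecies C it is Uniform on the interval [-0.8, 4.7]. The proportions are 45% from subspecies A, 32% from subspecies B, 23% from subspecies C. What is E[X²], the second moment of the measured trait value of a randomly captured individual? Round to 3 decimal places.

For each component E[X²] = Var + (mean)², giving A: 52.02; B: 28.88; C: 6.32333.
Overall E[X²] = 0.45·52.02 + 0.32·28.88 + 0.23·6.32333 = 34.105.

34.105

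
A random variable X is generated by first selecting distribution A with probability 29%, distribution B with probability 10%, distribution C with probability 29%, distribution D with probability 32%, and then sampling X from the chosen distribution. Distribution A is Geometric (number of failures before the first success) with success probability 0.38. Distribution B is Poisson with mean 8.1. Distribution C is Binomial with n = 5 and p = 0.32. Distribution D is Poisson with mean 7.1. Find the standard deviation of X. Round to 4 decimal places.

Per component, A: μ=1.63158, E[X²]=6.95568; B: μ=8.1, E[X²]=73.71; C: μ=1.6, E[X²]=3.648; D: μ=7.1, E[X²]=57.51.
E[X] = 0.29·1.63158 + 0.1·8.1 + 0.29·1.6 + 0.32·7.1 = 4.01916.
E[X²] = 0.29·6.95568 + 0.1·73.71 + 0.29·3.648 + 0.32·57.51 = 28.8493.
Var(X) = E[X²] − (E[X])² = 28.8493 − 16.1536 = 12.6956.
SD(X) = √12.6956 = 3.56309.

3.5631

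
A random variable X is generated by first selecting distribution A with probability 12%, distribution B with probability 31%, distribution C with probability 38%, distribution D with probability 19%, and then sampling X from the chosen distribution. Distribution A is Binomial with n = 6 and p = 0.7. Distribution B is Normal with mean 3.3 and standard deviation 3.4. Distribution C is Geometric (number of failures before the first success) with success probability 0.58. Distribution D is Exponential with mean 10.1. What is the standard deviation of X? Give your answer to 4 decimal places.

5.9007

Per component, A: μ=4.2, E[X²]=18.9; B: μ=3.3, E[X²]=22.45; C: μ=0.724138, E[X²]=1.77289; D: μ=10.1, E[X²]=204.02.
E[X] = 0.12·4.2 + 0.31·3.3 + 0.38·0.724138 + 0.19·10.1 = 3.72117.
E[X²] = 0.12·18.9 + 0.31·22.45 + 0.38·1.77289 + 0.19·204.02 = 48.665.
Var(X) = E[X²] − (E[X])² = 48.665 − 13.8471 = 34.8179.
SD(X) = √34.8179 = 5.90067.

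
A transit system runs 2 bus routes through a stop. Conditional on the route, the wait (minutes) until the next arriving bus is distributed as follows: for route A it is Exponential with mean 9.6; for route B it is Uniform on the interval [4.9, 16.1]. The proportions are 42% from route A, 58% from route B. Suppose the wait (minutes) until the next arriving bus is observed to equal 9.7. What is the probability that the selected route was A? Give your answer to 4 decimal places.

0.2352

Likelihoods f(9.7 | ·): A: 0.0379237; B: 0.0892857.
Posterior ∝ prior × likelihood. Numerator for A: 0.42·0.0379237 = 0.0159279.
Normalizing constant: 0.42·0.0379237 + 0.58·0.0892857 = 0.0677137.
P(A | observation) = 0.0159279 / 0.0677137 = 0.235225.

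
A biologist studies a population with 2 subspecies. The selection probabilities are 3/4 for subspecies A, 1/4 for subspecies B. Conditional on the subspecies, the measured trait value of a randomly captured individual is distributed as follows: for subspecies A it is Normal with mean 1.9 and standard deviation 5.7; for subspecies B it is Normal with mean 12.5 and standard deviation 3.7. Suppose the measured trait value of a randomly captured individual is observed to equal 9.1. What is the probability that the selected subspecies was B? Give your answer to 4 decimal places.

0.4278

Likelihoods f(9.1 | ·): A: 0.0315182; B: 0.0706881.
Posterior ∝ prior × likelihood. Numerator for B: 0.25·0.0706881 = 0.017672.
Normalizing constant: 0.75·0.0315182 + 0.25·0.0706881 = 0.0413107.
P(B | observation) = 0.017672 / 0.0413107 = 0.427783.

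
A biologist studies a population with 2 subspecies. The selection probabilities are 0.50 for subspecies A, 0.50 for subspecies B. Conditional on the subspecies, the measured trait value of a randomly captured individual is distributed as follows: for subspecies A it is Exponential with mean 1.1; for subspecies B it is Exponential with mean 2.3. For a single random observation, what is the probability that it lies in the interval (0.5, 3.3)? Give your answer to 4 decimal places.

Conditional on each subspecies, P(0.5 < X < 3.3): A: 0.584949; B: 0.566448.
By total probability, P(0.5 < X < 3.3) = 0.5·0.584949 + 0.5·0.566448 = 0.575699.

0.5757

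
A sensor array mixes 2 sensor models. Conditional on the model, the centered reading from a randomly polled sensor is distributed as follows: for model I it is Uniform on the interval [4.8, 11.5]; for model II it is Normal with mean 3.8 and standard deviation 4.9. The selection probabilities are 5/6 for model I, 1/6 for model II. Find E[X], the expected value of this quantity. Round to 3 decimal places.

Component means — I: 8.15; II: 3.8.
E[X] = 0.833333·8.15 + 0.166667·3.8 = 7.425.

7.425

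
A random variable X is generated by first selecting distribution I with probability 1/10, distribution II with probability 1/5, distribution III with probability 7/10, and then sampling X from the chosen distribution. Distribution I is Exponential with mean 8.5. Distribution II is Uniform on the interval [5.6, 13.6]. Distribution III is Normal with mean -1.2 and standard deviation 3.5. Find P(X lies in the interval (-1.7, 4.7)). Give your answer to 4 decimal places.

Conditional on each component, P(-1.7 < X < 4.7): I: 0.424745; II: 0; III: 0.510873.
By total probability, P(-1.7 < X < 4.7) = 0.1·0.424745 + 0.2·0 + 0.7·0.510873 = 0.400086.

0.4001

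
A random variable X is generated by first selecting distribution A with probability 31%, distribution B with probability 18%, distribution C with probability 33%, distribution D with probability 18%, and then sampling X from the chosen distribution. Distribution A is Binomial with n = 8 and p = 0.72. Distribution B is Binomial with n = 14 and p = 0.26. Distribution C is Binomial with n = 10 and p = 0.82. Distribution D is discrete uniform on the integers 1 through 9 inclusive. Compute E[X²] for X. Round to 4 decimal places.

For each component E[X²] = Var + (mean)², giving A: 34.7904; B: 15.9432; C: 68.716; D: 31.6667.
Overall E[X²] = 0.31·34.7904 + 0.18·15.9432 + 0.33·68.716 + 0.18·31.6667 = 42.0311.

42.0311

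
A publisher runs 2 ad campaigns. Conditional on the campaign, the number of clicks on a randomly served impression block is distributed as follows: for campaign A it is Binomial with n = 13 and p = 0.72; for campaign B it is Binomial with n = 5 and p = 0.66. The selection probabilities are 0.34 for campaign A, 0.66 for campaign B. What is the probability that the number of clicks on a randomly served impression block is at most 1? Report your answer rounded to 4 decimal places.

0.0321

Conditional on each campaign, P(X ≤ 1): A: 2.23858e-06; B: 0.0486426.
By total probability, P(X ≤ 1) = 0.34·2.23858e-06 + 0.66·0.0486426 = 0.0321049.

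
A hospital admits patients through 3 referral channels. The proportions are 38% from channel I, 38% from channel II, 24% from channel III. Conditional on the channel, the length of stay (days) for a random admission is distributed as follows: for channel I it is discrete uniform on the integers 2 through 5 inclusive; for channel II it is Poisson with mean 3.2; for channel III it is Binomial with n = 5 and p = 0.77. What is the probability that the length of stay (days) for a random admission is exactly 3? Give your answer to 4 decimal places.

0.2376

Conditional on each channel, P(X = 3): I: 0.25; II: 0.222616; III: 0.241506.
By total probability, P(X = 3) = 0.38·0.25 + 0.38·0.222616 + 0.24·0.241506 = 0.237556.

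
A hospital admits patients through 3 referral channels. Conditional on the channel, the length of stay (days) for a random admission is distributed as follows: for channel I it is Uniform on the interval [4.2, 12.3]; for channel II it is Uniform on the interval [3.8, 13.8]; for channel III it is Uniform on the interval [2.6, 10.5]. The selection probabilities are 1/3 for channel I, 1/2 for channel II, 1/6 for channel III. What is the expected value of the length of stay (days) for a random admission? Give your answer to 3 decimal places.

Component means — I: 8.25; II: 8.8; III: 6.55.
E[X] = 0.333333·8.25 + 0.5·8.8 + 0.166667·6.55 = 8.24167.

8.242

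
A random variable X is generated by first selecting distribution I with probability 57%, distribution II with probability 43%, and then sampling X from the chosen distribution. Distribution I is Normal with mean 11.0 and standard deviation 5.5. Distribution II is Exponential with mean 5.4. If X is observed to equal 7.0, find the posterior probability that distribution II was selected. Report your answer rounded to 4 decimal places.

0.4070

Likelihoods f(7.0 | ·): I: 0.0556792; II: 0.0506561.
Posterior ∝ prior × likelihood. Numerator for II: 0.43·0.0506561 = 0.0217821.
Normalizing constant: 0.57·0.0556792 + 0.43·0.0506561 = 0.0535192.
P(II | observation) = 0.0217821 / 0.0535192 = 0.406996.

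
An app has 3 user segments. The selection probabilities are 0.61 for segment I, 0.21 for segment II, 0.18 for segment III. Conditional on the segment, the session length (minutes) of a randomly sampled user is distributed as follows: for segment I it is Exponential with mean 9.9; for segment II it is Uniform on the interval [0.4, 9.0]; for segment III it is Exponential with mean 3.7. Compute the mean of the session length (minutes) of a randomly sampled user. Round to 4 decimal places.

Component means — I: 9.9; II: 4.7; III: 3.7.
E[X] = 0.61·9.9 + 0.21·4.7 + 0.18·3.7 = 7.692.

7.6920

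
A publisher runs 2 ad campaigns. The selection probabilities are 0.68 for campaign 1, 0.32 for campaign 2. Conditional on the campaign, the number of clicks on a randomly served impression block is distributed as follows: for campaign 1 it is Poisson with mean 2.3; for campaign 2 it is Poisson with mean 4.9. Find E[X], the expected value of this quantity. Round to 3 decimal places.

3.132

Component means — 1: 2.3; 2: 4.9.
E[X] = 0.68·2.3 + 0.32·4.9 = 3.132.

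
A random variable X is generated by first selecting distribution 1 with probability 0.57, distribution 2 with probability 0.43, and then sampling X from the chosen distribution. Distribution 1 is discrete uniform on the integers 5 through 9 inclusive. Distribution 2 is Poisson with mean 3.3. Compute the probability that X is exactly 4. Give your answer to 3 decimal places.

0.078

Conditional on each component, P(X = 4): 1: 0; 2: 0.182252.
By total probability, P(X = 4) = 0.57·0 + 0.43·0.182252 = 0.0783684.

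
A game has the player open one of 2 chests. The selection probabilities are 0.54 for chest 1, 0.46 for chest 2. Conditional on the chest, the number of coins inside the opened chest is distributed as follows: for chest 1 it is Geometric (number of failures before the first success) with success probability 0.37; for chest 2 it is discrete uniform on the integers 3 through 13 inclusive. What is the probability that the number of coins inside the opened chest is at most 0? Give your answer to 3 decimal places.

0.200

Conditional on each chest, P(X ≤ 0): 1: 0.37; 2: 0.
By total probability, P(X ≤ 0) = 0.54·0.37 + 0.46·0 = 0.1998.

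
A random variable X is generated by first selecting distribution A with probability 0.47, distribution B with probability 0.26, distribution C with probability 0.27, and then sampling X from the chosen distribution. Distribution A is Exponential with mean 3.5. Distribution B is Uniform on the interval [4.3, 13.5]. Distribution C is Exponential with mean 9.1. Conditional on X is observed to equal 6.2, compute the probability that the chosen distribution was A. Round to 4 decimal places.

Likelihoods f(6.2 | ·): A: 0.0485971; B: 0.108696; C: 0.0555988.
Posterior ∝ prior × likelihood. Numerator for A: 0.47·0.0485971 = 0.0228406.
Normalizing constant: 0.47·0.0485971 + 0.26·0.108696 + 0.27·0.0555988 = 0.0661132.
P(A | observation) = 0.0228406 / 0.0661132 = 0.345478.

0.3455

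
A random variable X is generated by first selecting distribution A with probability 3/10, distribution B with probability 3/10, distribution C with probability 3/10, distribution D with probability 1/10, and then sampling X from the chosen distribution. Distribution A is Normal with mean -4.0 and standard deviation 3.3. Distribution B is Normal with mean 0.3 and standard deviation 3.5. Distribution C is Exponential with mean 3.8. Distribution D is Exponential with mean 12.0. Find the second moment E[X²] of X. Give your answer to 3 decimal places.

For each component E[X²] = Var + (mean)², giving A: 26.89; B: 12.34; C: 28.88; D: 288.
Overall E[X²] = 0.3·26.89 + 0.3·12.34 + 0.3·28.88 + 0.1·288 = 49.233.

49.233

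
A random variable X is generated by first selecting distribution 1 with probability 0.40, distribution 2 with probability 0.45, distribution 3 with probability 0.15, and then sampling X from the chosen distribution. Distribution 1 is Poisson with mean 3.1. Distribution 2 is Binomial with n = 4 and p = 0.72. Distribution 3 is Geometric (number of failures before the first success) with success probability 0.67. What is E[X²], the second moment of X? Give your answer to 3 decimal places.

9.326

For each component E[X²] = Var + (mean)², giving 1: 12.71; 2: 9.1008; 3: 0.977723.
Overall E[X²] = 0.4·12.71 + 0.45·9.1008 + 0.15·0.977723 = 9.32602.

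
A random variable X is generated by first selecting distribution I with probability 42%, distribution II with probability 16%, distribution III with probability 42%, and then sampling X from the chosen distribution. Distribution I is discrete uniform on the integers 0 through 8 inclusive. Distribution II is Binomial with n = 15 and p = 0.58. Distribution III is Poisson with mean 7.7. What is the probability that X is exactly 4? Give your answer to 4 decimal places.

Conditional on each component, P(X = 4): I: 0.111111; II: 0.0110812; III: 0.0663261.
By total probability, P(X = 4) = 0.42·0.111111 + 0.16·0.0110812 + 0.42·0.0663261 = 0.0762966.

0.0763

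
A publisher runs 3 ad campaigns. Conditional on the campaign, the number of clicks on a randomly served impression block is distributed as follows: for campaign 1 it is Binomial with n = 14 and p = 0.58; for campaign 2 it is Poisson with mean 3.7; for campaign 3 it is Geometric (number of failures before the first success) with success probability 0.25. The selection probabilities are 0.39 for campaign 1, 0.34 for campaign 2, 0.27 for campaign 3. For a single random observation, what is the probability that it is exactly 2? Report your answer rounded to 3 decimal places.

Conditional on each campaign, P(X = 2): 1: 0.000922335; 2: 0.169233; 3: 0.140625.
By total probability, P(X = 2) = 0.39·0.000922335 + 0.34·0.169233 + 0.27·0.140625 = 0.0958675.

0.096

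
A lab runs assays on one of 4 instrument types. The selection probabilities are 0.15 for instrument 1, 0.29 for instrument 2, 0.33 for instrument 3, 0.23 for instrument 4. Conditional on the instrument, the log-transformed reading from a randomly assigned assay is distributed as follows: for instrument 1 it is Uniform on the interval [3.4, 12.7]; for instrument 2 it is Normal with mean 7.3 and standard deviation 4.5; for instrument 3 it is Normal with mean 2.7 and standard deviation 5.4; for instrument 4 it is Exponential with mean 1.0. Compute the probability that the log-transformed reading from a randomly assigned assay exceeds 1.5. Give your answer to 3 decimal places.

Conditional on each instrument, P(X > 1.5): 1: 1; 2: 0.901282; 3: 0.58793; 4: 0.22313.
By total probability, P(X > 1.5) = 0.15·1 + 0.29·0.901282 + 0.33·0.58793 + 0.23·0.22313 = 0.656708.

0.657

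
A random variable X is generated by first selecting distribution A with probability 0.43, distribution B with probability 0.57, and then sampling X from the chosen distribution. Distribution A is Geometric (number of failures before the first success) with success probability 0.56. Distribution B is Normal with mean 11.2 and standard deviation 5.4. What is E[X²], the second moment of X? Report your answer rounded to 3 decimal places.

88.991

For each component E[X²] = Var + (mean)², giving A: 2.02041; B: 154.6.
Overall E[X²] = 0.43·2.02041 + 0.57·154.6 = 88.9908.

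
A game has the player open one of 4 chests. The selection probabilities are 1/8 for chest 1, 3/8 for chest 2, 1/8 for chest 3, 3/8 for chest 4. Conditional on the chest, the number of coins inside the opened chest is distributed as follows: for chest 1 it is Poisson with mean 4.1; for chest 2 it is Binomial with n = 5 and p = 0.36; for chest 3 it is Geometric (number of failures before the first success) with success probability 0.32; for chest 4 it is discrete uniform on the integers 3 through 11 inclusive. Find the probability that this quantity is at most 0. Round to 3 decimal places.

Conditional on each chest, P(X ≤ 0): 1: 0.0165727; 2: 0.107374; 3: 0.32; 4: 0.
By total probability, P(X ≤ 0) = 0.125·0.0165727 + 0.375·0.107374 + 0.125·0.32 + 0.375·0 = 0.0823369.

0.082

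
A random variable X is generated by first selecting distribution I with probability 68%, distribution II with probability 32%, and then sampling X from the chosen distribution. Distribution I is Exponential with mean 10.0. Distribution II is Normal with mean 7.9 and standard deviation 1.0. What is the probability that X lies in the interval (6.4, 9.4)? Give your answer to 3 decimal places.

0.370

Conditional on each component, P(6.4 < X < 9.4): I: 0.136665; II: 0.866386.
By total probability, P(6.4 < X < 9.4) = 0.68·0.136665 + 0.32·0.866386 = 0.370175.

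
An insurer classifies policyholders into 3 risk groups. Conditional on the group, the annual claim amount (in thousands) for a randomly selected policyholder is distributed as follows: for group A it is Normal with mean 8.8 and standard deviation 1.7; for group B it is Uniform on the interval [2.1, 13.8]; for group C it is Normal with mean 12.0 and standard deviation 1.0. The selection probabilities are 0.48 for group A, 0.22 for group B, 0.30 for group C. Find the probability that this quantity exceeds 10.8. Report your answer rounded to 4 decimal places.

0.3793

Conditional on each group, P(X > 10.8): A: 0.119703; B: 0.25641; C: 0.88493.
By total probability, P(X > 10.8) = 0.48·0.119703 + 0.22·0.25641 + 0.3·0.88493 = 0.379347.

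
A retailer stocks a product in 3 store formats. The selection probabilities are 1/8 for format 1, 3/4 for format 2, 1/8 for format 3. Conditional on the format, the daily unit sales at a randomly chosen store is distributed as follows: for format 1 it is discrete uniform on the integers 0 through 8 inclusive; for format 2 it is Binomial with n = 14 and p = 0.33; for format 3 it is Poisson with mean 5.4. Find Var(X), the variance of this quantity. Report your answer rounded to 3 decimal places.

Per component, 1: μ=4, E[X²]=22.6667; 2: μ=4.62, E[X²]=24.4398; 3: μ=5.4, E[X²]=34.56.
E[X] = 0.125·4 + 0.75·4.62 + 0.125·5.4 = 4.64.
E[X²] = 0.125·22.6667 + 0.75·24.4398 + 0.125·34.56 = 25.4832.
Var(X) = E[X²] − (E[X])² = 25.4832 − 21.5296 = 3.95358.

3.954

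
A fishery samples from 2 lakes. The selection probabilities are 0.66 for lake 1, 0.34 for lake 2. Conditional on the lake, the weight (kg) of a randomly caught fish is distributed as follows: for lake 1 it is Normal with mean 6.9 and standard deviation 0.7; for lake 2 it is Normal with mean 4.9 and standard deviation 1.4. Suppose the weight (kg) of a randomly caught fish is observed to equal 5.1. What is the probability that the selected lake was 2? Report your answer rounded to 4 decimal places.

0.8743

Likelihoods f(5.1 | ·): 1: 0.0208921; 2: 0.282066.
Posterior ∝ prior × likelihood. Numerator for 2: 0.34·0.282066 = 0.0959024.
Normalizing constant: 0.66·0.0208921 + 0.34·0.282066 = 0.109691.
P(2 | observation) = 0.0959024 / 0.109691 = 0.874295.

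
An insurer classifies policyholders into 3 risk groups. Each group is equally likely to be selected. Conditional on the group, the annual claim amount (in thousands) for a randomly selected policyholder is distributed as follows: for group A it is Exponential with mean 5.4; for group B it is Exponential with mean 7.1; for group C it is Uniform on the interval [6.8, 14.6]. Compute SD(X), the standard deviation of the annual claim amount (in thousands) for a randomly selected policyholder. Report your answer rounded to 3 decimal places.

5.753

Per component, A: μ=5.4, E[X²]=58.32; B: μ=7.1, E[X²]=100.82; C: μ=10.7, E[X²]=119.56.
E[X] = 0.333333·5.4 + 0.333333·7.1 + 0.333333·10.7 = 7.73333.
E[X²] = 0.333333·58.32 + 0.333333·100.82 + 0.333333·119.56 = 92.9.
Var(X) = E[X²] − (E[X])² = 92.9 − 59.8044 = 33.0956.
SD(X) = √33.0956 = 5.75287.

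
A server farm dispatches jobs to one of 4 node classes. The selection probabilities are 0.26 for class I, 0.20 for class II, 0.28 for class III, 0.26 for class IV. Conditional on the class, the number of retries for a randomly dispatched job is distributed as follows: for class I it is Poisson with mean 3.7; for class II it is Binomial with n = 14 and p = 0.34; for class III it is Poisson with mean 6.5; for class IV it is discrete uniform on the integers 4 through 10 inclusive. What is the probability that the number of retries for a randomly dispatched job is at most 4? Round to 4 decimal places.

Conditional on each class, P(X ≤ 4): I: 0.687219; II: 0.454185; III: 0.223672; IV: 0.142857.
By total probability, P(X ≤ 4) = 0.26·0.687219 + 0.2·0.454185 + 0.28·0.223672 + 0.26·0.142857 = 0.369285.

0.3693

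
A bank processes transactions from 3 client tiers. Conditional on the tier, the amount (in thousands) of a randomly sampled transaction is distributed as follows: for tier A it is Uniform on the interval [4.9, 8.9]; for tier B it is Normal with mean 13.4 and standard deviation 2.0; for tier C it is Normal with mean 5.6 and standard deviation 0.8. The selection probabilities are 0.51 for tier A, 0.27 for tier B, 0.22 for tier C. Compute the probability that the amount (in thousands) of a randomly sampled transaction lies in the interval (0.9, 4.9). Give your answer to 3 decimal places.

0.042

Conditional on each tier, P(0.9 < X < 4.9): A: 0; B: 1.06883e-05; C: 0.190787.
By total probability, P(0.9 < X < 4.9) = 0.51·0 + 0.27·1.06883e-05 + 0.22·0.190787 = 0.041976.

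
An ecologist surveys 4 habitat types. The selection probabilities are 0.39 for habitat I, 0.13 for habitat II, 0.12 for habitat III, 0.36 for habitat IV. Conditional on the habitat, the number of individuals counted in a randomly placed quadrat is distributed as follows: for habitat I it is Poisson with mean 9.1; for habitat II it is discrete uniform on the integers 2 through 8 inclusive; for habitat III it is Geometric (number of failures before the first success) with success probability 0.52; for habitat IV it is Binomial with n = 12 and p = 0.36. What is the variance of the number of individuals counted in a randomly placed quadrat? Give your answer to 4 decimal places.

Per component, I: μ=9.1, E[X²]=91.91; II: μ=5, E[X²]=29; III: μ=0.923077, E[X²]=2.62722; IV: μ=4.32, E[X²]=21.4272.
E[X] = 0.39·9.1 + 0.13·5 + 0.12·0.923077 + 0.36·4.32 = 5.86497.
E[X²] = 0.39·91.91 + 0.13·29 + 0.12·2.62722 + 0.36·21.4272 = 47.644.
Var(X) = E[X²] − (E[X])² = 47.644 − 34.3979 = 13.2461.

13.2461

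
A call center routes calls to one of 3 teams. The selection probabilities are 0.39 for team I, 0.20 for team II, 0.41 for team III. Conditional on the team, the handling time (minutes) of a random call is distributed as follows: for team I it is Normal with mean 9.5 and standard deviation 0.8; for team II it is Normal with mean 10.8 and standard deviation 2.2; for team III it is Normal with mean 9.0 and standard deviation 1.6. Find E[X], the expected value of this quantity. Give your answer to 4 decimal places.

9.5550

Component means — I: 9.5; II: 10.8; III: 9.
E[X] = 0.39·9.5 + 0.2·10.8 + 0.41·9 = 9.555.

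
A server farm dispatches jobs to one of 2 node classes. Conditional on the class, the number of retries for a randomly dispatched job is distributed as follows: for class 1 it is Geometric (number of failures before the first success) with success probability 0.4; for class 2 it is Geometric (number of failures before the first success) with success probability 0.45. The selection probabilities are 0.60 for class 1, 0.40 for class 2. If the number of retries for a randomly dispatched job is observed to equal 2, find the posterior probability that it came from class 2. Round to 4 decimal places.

0.3866

Likelihoods P(X=2 | ·): 1: 0.144; 2: 0.136125.
Posterior ∝ prior × likelihood. Numerator for 2: 0.4·0.136125 = 0.05445.
Normalizing constant: 0.6·0.144 + 0.4·0.136125 = 0.14085.
P(2 | observation) = 0.05445 / 0.14085 = 0.386581.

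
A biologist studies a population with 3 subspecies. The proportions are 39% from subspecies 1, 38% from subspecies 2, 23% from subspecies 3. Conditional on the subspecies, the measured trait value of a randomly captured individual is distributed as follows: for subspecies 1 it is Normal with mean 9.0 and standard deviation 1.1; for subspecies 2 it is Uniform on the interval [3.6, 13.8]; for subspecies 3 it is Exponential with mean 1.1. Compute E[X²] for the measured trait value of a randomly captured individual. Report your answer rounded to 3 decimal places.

64.675

For each component E[X²] = Var + (mean)², giving 1: 82.21; 2: 84.36; 3: 2.42.
Overall E[X²] = 0.39·82.21 + 0.38·84.36 + 0.23·2.42 = 64.6753.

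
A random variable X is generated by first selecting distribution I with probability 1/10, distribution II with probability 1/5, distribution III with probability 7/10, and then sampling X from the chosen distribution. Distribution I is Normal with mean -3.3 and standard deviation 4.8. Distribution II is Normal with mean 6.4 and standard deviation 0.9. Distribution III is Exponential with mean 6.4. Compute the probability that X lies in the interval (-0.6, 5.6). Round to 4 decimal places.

Conditional on each component, P(-0.6 < X < 5.6): I: 0.25503; II: 0.187031; III: 0.583138.
By total probability, P(-0.6 < X < 5.6) = 0.1·0.25503 + 0.2·0.187031 + 0.7·0.583138 = 0.471106.

0.4711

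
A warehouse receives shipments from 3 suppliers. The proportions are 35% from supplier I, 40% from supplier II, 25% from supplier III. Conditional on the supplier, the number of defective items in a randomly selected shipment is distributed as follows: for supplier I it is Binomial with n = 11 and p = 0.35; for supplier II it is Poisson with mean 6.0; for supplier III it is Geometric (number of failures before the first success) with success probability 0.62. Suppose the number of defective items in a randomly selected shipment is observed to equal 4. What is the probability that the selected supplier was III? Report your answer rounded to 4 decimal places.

0.0228

Likelihoods P(X=4 | ·): I: 0.242761; II: 0.133853; III: 0.0129278.
Posterior ∝ prior × likelihood. Numerator for III: 0.25·0.0129278 = 0.00323196.
Normalizing constant: 0.35·0.242761 + 0.4·0.133853 + 0.25·0.0129278 = 0.141739.
P(III | observation) = 0.00323196 / 0.141739 = 0.0228021.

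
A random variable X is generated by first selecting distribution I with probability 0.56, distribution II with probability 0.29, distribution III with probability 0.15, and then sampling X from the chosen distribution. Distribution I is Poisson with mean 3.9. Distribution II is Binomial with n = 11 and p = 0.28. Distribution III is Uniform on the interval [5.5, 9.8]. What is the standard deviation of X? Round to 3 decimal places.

2.293

Per component, I: μ=3.9, E[X²]=19.11; II: μ=3.08, E[X²]=11.704; III: μ=7.65, E[X²]=60.0633.
E[X] = 0.56·3.9 + 0.29·3.08 + 0.15·7.65 = 4.2247.
E[X²] = 0.56·19.11 + 0.29·11.704 + 0.15·60.0633 = 23.1053.
Var(X) = E[X²] − (E[X])² = 23.1053 − 17.8481 = 5.25717.
SD(X) = √5.25717 = 2.29285.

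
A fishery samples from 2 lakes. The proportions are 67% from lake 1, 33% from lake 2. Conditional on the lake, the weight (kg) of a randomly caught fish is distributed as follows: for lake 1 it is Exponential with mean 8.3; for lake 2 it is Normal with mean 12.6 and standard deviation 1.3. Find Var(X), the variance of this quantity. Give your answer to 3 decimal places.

50.802

Per component, 1: μ=8.3, E[X²]=137.78; 2: μ=12.6, E[X²]=160.45.
E[X] = 0.67·8.3 + 0.33·12.6 = 9.719.
E[X²] = 0.67·137.78 + 0.33·160.45 = 145.261.
Var(X) = E[X²] − (E[X])² = 145.261 − 94.459 = 50.8021.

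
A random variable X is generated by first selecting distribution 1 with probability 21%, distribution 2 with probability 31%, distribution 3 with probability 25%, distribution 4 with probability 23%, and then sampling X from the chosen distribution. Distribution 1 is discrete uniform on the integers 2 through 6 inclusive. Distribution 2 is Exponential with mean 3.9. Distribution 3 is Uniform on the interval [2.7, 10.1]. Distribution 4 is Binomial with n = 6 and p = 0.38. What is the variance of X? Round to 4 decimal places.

Per component, 1: μ=4, E[X²]=18; 2: μ=3.9, E[X²]=30.42; 3: μ=6.4, E[X²]=45.5233; 4: μ=2.28, E[X²]=6.612.
E[X] = 0.21·4 + 0.31·3.9 + 0.25·6.4 + 0.23·2.28 = 4.1734.
E[X²] = 0.21·18 + 0.31·30.42 + 0.25·45.5233 + 0.23·6.612 = 26.1118.
Var(X) = E[X²] − (E[X])² = 26.1118 − 17.4173 = 8.69453.

8.6945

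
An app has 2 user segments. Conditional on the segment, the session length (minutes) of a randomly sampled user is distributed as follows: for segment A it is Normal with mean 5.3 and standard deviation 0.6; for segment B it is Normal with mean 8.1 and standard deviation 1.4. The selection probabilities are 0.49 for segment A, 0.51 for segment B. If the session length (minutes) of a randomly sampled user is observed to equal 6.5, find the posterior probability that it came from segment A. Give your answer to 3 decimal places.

Likelihoods f(6.5 | ·): A: 0.0899849; B: 0.148307.
Posterior ∝ prior × likelihood. Numerator for A: 0.49·0.0899849 = 0.0440926.
Normalizing constant: 0.49·0.0899849 + 0.51·0.148307 = 0.119729.
P(A | observation) = 0.0440926 / 0.119729 = 0.36827.

0.368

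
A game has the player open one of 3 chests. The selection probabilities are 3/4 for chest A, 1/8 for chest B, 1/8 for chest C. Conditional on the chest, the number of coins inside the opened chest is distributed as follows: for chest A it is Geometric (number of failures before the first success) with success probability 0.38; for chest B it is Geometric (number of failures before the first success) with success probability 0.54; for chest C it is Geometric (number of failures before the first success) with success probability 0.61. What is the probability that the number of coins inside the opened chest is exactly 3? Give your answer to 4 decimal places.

Conditional on each chest, P(X = 3): A: 0.0905646; B: 0.0525614; C: 0.0361846.
By total probability, P(X = 3) = 0.75·0.0905646 + 0.125·0.0525614 + 0.125·0.0361846 = 0.0790167.

0.0790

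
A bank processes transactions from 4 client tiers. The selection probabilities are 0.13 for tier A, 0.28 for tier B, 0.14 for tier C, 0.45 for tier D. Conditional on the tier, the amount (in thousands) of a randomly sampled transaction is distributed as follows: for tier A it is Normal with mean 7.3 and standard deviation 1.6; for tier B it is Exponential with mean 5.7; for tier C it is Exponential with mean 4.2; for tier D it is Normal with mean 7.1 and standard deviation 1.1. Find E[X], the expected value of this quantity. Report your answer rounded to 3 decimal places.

6.328

Component means — A: 7.3; B: 5.7; C: 4.2; D: 7.1.
E[X] = 0.13·7.3 + 0.28·5.7 + 0.14·4.2 + 0.45·7.1 = 6.328.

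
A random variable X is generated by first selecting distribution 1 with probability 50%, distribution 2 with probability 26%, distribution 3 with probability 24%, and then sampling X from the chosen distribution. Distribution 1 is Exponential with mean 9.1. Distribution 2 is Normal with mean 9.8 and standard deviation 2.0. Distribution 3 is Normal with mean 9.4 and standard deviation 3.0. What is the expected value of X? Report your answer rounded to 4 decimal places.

9.3540

Component means — 1: 9.1; 2: 9.8; 3: 9.4.
E[X] = 0.5·9.1 + 0.26·9.8 + 0.24·9.4 = 9.354.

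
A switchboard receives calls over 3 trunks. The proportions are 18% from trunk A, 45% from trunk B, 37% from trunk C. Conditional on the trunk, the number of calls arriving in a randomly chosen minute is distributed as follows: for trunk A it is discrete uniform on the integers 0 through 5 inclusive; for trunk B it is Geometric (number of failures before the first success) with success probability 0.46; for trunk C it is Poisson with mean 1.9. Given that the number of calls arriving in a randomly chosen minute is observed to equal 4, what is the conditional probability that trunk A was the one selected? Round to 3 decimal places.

0.386

Likelihoods P(X=4 | ·): A: 0.166667; B: 0.0391141; C: 0.0812164.
Posterior ∝ prior × likelihood. Numerator for A: 0.18·0.166667 = 0.03.
Normalizing constant: 0.18·0.166667 + 0.45·0.0391141 + 0.37·0.0812164 = 0.0776514.
P(A | observation) = 0.03 / 0.0776514 = 0.386342.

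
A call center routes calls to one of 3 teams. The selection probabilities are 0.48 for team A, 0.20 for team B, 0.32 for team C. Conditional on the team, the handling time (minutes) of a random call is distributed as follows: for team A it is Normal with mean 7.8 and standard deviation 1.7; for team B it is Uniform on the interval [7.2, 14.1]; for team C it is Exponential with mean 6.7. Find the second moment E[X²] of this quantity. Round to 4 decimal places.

82.7980

For each component E[X²] = Var + (mean)², giving A: 63.73; B: 117.39; C: 89.78.
Overall E[X²] = 0.48·63.73 + 0.2·117.39 + 0.32·89.78 = 82.798.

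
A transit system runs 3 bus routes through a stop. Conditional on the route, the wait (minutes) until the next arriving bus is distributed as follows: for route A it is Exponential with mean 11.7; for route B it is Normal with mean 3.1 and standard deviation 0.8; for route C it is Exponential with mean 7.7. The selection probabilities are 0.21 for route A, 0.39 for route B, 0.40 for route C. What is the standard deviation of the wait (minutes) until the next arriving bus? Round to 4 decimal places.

Per component, A: μ=11.7, E[X²]=273.78; B: μ=3.1, E[X²]=10.25; C: μ=7.7, E[X²]=118.58.
E[X] = 0.21·11.7 + 0.39·3.1 + 0.4·7.7 = 6.746.
E[X²] = 0.21·273.78 + 0.39·10.25 + 0.4·118.58 = 108.923.
Var(X) = E[X²] − (E[X])² = 108.923 − 45.5085 = 63.4148.
SD(X) = √63.4148 = 7.96334.

7.9633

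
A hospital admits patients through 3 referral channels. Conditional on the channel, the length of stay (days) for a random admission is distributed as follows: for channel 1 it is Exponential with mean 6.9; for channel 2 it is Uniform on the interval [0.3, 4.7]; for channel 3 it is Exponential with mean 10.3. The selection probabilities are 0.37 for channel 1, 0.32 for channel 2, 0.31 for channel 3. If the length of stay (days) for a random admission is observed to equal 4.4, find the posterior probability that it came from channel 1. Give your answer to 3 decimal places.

Likelihoods f(4.4 | ·): 1: 0.0765966; 2: 0.227273; 3: 0.0633343.
Posterior ∝ prior × likelihood. Numerator for 1: 0.37·0.0765966 = 0.0283407.
Normalizing constant: 0.37·0.0765966 + 0.32·0.227273 + 0.31·0.0633343 = 0.120702.
P(1 | observation) = 0.0283407 / 0.120702 = 0.2348.

0.235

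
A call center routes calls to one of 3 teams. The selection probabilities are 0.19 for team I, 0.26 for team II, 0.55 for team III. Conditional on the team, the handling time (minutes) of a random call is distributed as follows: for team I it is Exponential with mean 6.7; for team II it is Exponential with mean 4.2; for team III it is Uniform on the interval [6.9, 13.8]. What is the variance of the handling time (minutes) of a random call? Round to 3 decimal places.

Per component, I: μ=6.7, E[X²]=89.78; II: μ=4.2, E[X²]=35.28; III: μ=10.35, E[X²]=111.09.
E[X] = 0.19·6.7 + 0.26·4.2 + 0.55·10.35 = 8.0575.
E[X²] = 0.19·89.78 + 0.26·35.28 + 0.55·111.09 = 87.3305.
Var(X) = E[X²] − (E[X])² = 87.3305 − 64.9233 = 22.4072.

22.407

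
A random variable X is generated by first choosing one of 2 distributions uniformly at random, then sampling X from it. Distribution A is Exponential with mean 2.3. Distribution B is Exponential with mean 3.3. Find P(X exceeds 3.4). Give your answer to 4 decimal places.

0.2925

Conditional on each component, P(X > 3.4): A: 0.228034; B: 0.356899.
By total probability, P(X > 3.4) = 0.5·0.228034 + 0.5·0.356899 = 0.292466.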